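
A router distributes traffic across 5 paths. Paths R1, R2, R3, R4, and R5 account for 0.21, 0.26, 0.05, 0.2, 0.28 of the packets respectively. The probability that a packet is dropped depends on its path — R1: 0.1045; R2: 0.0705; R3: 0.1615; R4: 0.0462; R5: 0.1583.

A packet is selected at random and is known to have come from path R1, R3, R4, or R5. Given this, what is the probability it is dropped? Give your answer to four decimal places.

Let S = {R1, R3, R4, R5}.
P(S) = 0.21 + 0.05 + 0.2 + 0.28 = 0.74.
P(L ∩ S) = 0.1045·0.21 + 0.1615·0.05 + 0.0462·0.2 + 0.1583·0.28 = 0.021945 + 0.008075 + 0.00924 + 0.044324 = 0.083584.
P(L | S) = 0.083584 / 0.74 = 0.112951…

0.1130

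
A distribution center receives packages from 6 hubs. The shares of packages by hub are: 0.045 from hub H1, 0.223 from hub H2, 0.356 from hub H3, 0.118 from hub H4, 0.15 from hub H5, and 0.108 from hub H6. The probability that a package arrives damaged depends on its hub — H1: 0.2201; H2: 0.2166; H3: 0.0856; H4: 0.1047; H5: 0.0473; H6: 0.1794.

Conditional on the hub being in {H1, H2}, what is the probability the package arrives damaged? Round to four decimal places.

Let S = {H1, H2}.
P(S) = 0.045 + 0.223 = 0.268.
P(D ∩ S) = 0.2201·0.045 + 0.2166·0.223 = 0.0099045 + 0.0483018 = 0.0582063.
P(D | S) = 0.0582063 / 0.268 = 0.217188…

0.2172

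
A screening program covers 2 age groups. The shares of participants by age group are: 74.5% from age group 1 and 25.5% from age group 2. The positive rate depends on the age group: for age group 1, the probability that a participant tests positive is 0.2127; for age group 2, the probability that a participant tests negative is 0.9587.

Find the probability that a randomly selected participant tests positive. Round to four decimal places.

P(T|2) = 1 − 0.9587 = 0.0413.
P(T) = P(T|1)·P(1) + P(T|2)·P(2)
      = 0.2127·0.745 + 0.0413·0.255
      = 0.1584615 + 0.0105315 = 0.168993

0.1690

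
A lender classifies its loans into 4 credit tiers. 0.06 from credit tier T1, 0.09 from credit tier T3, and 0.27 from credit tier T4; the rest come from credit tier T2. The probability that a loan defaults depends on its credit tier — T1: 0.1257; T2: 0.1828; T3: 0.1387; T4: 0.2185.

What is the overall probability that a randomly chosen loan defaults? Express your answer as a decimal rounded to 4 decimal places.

P(T2) = 1 − (0.06 + 0.09 + 0.27) = 0.58.
P(D) = P(D|T1)·P(T1) + P(D|T2)·P(T2) + P(D|T3)·P(T3) + P(D|T4)·P(T4)
      = 0.1257·0.06 + 0.1828·0.58 + 0.1387·0.09 + 0.2185·0.27
      = 0.007542 + 0.106024 + 0.012483 + 0.058995 = 0.185044

P(D) ≈ 0.1850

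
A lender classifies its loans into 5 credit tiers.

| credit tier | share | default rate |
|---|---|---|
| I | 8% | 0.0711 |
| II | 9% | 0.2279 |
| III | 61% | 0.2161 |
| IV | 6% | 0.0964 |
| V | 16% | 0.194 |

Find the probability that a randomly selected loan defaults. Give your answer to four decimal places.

P(D) ≈ 0.1948

Using total probability over the partition,
P(D) = P(D|I)·P(I) + P(D|II)·P(II) + P(D|III)·P(III) + P(D|IV)·P(IV) + P(D|V)·P(V)
      = 0.0711·0.08 + 0.2279·0.09 + 0.2161·0.61 + 0.0964·0.06 + 0.194·0.16
      = 0.005688 + 0.020511 + 0.131821 + 0.005784 + 0.03104 = 0.194844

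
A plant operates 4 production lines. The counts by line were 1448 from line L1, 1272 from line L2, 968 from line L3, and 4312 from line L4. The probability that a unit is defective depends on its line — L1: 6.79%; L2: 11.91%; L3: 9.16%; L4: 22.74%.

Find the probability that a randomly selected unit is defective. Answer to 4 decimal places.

0.1649

Total: 1448 + 1272 + 968 + 4312 = 8000.
P(L1) = 1448/8000 = 0.181. P(L2) = 1272/8000 = 0.159. P(L3) = 968/8000 = 0.121. P(L4) = 4312/8000 = 0.539.
Summing over the partition,
P(D) = P(D|L1)·P(L1) + P(D|L2)·P(L2) + P(D|L3)·P(L3) + P(D|L4)·P(L4)
      = 0.0679·0.181 + 0.1191·0.159 + 0.0916·0.121 + 0.2274·0.539
      = 0.0122899 + 0.0189369 + 0.0110836 + 0.1225686 = 0.164879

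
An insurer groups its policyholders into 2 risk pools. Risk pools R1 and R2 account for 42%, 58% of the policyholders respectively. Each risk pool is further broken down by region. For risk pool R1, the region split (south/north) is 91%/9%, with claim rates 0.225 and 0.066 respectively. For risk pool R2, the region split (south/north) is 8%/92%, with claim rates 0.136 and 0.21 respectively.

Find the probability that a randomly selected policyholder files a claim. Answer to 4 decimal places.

P(C|R1) = 0.91·0.225 + 0.09·0.066 = 0.20475 + 0.00594 = 0.21069
P(C|R2) = 0.08·0.136 + 0.92·0.21 = 0.01088 + 0.1932 = 0.20408
Then overall,
P(C) = 0.42·0.21069 + 0.58·0.20408
      = 0.0884898 + 0.1183664 = 0.2068562

0.2069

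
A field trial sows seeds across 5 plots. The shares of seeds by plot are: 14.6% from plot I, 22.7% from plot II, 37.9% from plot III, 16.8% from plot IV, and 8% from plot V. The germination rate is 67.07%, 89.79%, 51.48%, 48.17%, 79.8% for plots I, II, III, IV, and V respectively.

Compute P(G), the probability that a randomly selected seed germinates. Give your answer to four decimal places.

P(G) ≈ 0.6416

P(G) = P(G|I)·P(I) + P(G|II)·P(II) + P(G|III)·P(III) + P(G|IV)·P(IV) + P(G|V)·P(V)
      = 0.6707·0.146 + 0.8979·0.227 + 0.5148·0.379 + 0.4817·0.168 + 0.798·0.08
      = 0.0979222 + 0.2038233 + 0.1951092 + 0.0809256 + 0.06384 = 0.6416203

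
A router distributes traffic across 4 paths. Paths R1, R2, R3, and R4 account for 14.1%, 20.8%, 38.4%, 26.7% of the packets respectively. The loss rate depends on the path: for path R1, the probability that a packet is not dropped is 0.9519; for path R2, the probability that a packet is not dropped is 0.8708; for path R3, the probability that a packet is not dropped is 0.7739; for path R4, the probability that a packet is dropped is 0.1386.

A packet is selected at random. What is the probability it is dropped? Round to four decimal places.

0.1575

P(L|R1) = 1 − 0.9519 = 0.0481.
P(L|R2) = 1 − 0.8708 = 0.1292.
P(L|R3) = 1 − 0.7739 = 0.2261.
P(L) = P(L|R1)·P(R1) + P(L|R2)·P(R2) + P(L|R3)·P(R3) + P(L|R4)·P(R4)
      = 0.0481·0.141 + 0.1292·0.208 + 0.2261·0.384 + 0.1386·0.267
      = 0.0067821 + 0.0268736 + 0.0868224 + 0.0370062 = 0.1574843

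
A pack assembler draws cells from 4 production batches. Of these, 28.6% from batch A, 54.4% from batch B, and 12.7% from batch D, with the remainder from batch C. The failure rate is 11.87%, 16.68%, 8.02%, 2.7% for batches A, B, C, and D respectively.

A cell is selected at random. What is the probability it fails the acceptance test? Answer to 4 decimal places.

P(C) = 1 − (0.286 + 0.544 + 0.127) = 0.043.
Summing over the partition,
P(F) = P(F|A)·P(A) + P(F|B)·P(B) + P(F|C)·P(C) + P(F|D)·P(D)
      = 0.1187·0.286 + 0.1668·0.544 + 0.0802·0.043 + 0.027·0.127
      = 0.0339482 + 0.0907392 + 0.0034486 + 0.003429 = 0.131565

0.1316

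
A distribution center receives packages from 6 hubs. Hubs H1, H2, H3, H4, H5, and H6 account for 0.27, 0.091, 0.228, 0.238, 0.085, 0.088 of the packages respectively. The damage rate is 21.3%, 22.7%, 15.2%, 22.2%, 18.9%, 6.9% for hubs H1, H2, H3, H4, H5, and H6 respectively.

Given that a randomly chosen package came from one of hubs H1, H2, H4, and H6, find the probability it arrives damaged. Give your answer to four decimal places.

P(D|S) ≈ 0.1995

Let S = {H1, H2, H4, H6}.
P(S) = 0.27 + 0.091 + 0.238 + 0.088 = 0.687.
P(D ∩ S) = 0.213·0.27 + 0.227·0.091 + 0.222·0.238 + 0.069·0.088 = 0.05751 + 0.020657 + 0.052836 + 0.006072 = 0.137075.
P(D | S) = 0.137075 / 0.687 = 0.199527…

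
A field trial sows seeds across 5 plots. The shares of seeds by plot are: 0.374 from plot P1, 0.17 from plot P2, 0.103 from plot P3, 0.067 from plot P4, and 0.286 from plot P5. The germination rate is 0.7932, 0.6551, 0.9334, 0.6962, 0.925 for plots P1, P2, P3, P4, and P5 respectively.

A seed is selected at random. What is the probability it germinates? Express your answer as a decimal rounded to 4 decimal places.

Summing over the partition,
P(G) = P(G|P1)·P(P1) + P(G|P2)·P(P2) + P(G|P3)·P(P3) + P(G|P4)·P(P4) + P(G|P5)·P(P5)
      = 0.7932·0.374 + 0.6551·0.17 + 0.9334·0.103 + 0.6962·0.067 + 0.925·0.286
      = 0.2966568 + 0.111367 + 0.0961402 + 0.0466454 + 0.26455 = 0.8153594

0.8154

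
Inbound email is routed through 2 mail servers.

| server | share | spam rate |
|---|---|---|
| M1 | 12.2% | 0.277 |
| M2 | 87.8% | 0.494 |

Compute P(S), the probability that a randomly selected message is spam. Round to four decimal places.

P(S) ≈ 0.4675

P(S) = P(S|M1)·P(M1) + P(S|M2)·P(M2)
      = 0.277·0.122 + 0.494·0.878
      = 0.033794 + 0.433732 = 0.467526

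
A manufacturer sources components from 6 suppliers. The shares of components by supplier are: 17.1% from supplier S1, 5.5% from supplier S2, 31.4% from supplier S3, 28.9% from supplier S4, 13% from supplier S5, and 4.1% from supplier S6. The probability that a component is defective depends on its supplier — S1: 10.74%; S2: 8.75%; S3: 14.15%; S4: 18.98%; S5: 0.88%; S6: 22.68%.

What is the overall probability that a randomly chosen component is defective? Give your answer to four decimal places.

P(D) = P(D|S1)·P(S1) + P(D|S2)·P(S2) + P(D|S3)·P(S3) + P(D|S4)·P(S4) + P(D|S5)·P(S5) + P(D|S6)·P(S6)
      = 0.1074·0.171 + 0.0875·0.055 + 0.1415·0.314 + 0.1898·0.289 + 0.0088·0.13 + 0.2268·0.041
      = 0.0183654 + 0.0048125 + 0.044431 + 0.0548522 + 0.001144 + 0.0092988 = 0.1329039

0.1329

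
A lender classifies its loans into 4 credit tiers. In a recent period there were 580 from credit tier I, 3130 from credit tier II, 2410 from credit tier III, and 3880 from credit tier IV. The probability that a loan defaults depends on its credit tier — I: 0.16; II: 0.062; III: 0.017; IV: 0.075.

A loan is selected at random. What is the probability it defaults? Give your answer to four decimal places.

0.0619

Total: 580 + 3130 + 2410 + 3880 = 10000.
P(I) = 580/10000 = 0.058. P(II) = 3130/10000 = 0.313. P(III) = 2410/10000 = 0.241. P(IV) = 3880/10000 = 0.388.
P(D) = P(D|I)·P(I) + P(D|II)·P(II) + P(D|III)·P(III) + P(D|IV)·P(IV)
      = 0.16·0.058 + 0.062·0.313 + 0.017·0.241 + 0.075·0.388
      = 0.00928 + 0.019406 + 0.004097 + 0.0291 = 0.061883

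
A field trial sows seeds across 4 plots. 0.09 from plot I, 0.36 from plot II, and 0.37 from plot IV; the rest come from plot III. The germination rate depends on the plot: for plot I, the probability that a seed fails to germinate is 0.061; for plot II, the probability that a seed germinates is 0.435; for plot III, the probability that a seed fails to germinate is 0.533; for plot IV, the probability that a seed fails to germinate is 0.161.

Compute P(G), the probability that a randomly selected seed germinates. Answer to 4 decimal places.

P(III) = 1 − (0.09 + 0.36 + 0.37) = 0.18.
P(G|I) = 1 − 0.061 = 0.939.
P(G|III) = 1 − 0.533 = 0.467.
P(G|IV) = 1 − 0.161 = 0.839.
P(G) = P(G|I)·P(I) + P(G|II)·P(II) + P(G|III)·P(III) + P(G|IV)·P(IV)
      = 0.939·0.09 + 0.435·0.36 + 0.467·0.18 + 0.839·0.37
      = 0.08451 + 0.1566 + 0.08406 + 0.31043 = 0.6356

P(G) ≈ 0.6356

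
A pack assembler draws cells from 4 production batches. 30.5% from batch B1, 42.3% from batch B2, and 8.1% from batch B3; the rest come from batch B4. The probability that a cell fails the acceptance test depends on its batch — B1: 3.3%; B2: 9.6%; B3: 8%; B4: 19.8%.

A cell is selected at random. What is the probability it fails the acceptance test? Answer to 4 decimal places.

P(B4) = 1 − (0.305 + 0.423 + 0.081) = 0.191.
Summing over the partition,
P(F) = P(F|B1)·P(B1) + P(F|B2)·P(B2) + P(F|B3)·P(B3) + P(F|B4)·P(B4)
      = 0.033·0.305 + 0.096·0.423 + 0.08·0.081 + 0.198·0.191
      = 0.010065 + 0.040608 + 0.00648 + 0.037818 = 0.094971

P(F) ≈ 0.0950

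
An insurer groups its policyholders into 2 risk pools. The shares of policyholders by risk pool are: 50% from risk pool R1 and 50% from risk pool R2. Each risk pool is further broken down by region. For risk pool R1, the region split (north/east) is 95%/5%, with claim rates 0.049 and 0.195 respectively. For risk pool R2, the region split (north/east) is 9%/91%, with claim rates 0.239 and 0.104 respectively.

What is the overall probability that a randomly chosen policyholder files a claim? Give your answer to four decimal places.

P(C) ≈ 0.0862

P(C|R1) = 0.95·0.049 + 0.05·0.195 = 0.04655 + 0.00975 = 0.0563
P(C|R2) = 0.09·0.239 + 0.91·0.104 = 0.02151 + 0.09464 = 0.11615
By total probability over the outer partition,
P(C) = 0.5·0.0563 + 0.5·0.11615
      = 0.02815 + 0.058075 = 0.086225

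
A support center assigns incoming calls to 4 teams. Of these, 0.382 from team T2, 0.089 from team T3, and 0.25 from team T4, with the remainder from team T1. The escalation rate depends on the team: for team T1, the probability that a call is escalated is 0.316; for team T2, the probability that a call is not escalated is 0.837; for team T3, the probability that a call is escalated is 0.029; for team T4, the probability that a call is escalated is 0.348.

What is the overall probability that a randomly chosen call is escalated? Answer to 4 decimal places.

P(T1) = 1 − (0.382 + 0.089 + 0.25) = 0.279.
P(E|T2) = 1 − 0.837 = 0.163.
Using total probability over the partition,
P(E) = P(E|T1)·P(T1) + P(E|T2)·P(T2) + P(E|T3)·P(T3) + P(E|T4)·P(T4)
      = 0.316·0.279 + 0.163·0.382 + 0.029·0.089 + 0.348·0.25
      = 0.088164 + 0.062266 + 0.002581 + 0.087 = 0.240011

P(E) ≈ 0.2400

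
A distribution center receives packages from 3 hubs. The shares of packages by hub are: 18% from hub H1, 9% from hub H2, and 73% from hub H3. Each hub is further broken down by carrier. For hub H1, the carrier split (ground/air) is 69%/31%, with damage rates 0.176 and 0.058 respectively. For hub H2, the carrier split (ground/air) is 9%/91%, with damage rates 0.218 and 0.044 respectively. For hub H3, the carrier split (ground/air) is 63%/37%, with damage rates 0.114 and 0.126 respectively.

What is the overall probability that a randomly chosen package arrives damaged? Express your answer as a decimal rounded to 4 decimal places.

P(D) ≈ 0.1169

P(D|H1) = 0.69·0.176 + 0.31·0.058 = 0.12144 + 0.01798 = 0.13942
P(D|H2) = 0.09·0.218 + 0.91·0.044 = 0.01962 + 0.04004 = 0.05966
P(D|H3) = 0.63·0.114 + 0.37·0.126 = 0.07182 + 0.04662 = 0.11844
By total probability over the outer partition,
P(D) = 0.18·0.13942 + 0.09·0.05966 + 0.73·0.11844
      = 0.0250956 + 0.0053694 + 0.0864612 = 0.1169262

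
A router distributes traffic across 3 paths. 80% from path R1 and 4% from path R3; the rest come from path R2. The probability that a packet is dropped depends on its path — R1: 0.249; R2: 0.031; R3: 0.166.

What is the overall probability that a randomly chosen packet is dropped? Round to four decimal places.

P(R2) = 1 − (0.8 + 0.04) = 0.16.
P(L) = P(L|R1)·P(R1) + P(L|R2)·P(R2) + P(L|R3)·P(R3)
      = 0.249·0.8 + 0.031·0.16 + 0.166·0.04
      = 0.1992 + 0.00496 + 0.00664 = 0.2108

P(L) ≈ 0.2108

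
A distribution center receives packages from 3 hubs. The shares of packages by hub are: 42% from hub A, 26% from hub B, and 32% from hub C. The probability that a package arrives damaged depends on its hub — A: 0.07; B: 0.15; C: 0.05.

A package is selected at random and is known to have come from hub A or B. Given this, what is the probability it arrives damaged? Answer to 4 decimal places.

Let S = {A, B}.
P(S) = 0.42 + 0.26 = 0.68.
P(D ∩ S) = 0.07·0.42 + 0.15·0.26 = 0.0294 + 0.039 = 0.0684.
P(D | S) = 0.0684 / 0.68 = 0.100588…

P(D|S) ≈ 0.1006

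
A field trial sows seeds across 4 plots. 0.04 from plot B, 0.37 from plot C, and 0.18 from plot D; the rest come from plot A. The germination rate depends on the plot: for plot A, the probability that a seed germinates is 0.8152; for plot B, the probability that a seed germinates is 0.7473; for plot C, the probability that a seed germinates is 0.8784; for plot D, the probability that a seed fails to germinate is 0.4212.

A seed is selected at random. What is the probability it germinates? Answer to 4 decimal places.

P(A) = 1 − (0.04 + 0.37 + 0.18) = 0.41.
P(G|D) = 1 − 0.4212 = 0.5788.
P(G) = P(G|A)·P(A) + P(G|B)·P(B) + P(G|C)·P(C) + P(G|D)·P(D)
      = 0.8152·0.41 + 0.7473·0.04 + 0.8784·0.37 + 0.5788·0.18
      = 0.334232 + 0.029892 + 0.325008 + 0.104184 = 0.793316

0.7933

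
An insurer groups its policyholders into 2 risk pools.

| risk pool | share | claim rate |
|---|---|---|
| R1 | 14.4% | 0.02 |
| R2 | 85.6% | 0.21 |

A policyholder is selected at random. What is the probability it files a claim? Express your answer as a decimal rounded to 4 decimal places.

By the law of total probability,
P(C) = P(C|R1)·P(R1) + P(C|R2)·P(R2)
      = 0.02·0.144 + 0.21·0.856
      = 0.00288 + 0.17976 = 0.18264

0.1826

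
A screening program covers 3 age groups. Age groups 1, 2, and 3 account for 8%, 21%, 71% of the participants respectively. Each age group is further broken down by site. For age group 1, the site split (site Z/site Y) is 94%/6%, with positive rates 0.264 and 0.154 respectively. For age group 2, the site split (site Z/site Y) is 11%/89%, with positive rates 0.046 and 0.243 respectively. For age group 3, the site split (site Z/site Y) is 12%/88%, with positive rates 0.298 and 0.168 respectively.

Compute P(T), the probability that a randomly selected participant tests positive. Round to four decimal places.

P(T|1) = 0.94·0.264 + 0.06·0.154 = 0.24816 + 0.00924 = 0.2574
P(T|2) = 0.11·0.046 + 0.89·0.243 = 0.00506 + 0.21627 = 0.22133
P(T|3) = 0.12·0.298 + 0.88·0.168 = 0.03576 + 0.14784 = 0.1836
By total probability over the outer partition,
P(T) = 0.08·0.2574 + 0.21·0.22133 + 0.71·0.1836
      = 0.020592 + 0.0464793 + 0.130356 = 0.1974273

0.1974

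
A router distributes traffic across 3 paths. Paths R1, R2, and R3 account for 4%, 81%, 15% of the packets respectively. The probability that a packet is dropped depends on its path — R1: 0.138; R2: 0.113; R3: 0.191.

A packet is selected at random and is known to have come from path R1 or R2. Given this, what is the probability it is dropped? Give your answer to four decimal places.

P(L|S) ≈ 0.1142

Let S = {R1, R2}.
P(S) = 0.04 + 0.81 = 0.85.
P(L ∩ S) = 0.138·0.04 + 0.113·0.81 = 0.00552 + 0.09153 = 0.09705.
P(L | S) = 0.09705 / 0.85 = 0.114176…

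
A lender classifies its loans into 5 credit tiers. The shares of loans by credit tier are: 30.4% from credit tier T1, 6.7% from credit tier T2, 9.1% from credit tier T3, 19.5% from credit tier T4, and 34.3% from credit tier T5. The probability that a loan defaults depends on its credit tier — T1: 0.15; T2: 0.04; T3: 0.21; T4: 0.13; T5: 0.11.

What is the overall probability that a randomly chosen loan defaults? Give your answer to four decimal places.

P(D) = P(D|T1)·P(T1) + P(D|T2)·P(T2) + P(D|T3)·P(T3) + P(D|T4)·P(T4) + P(D|T5)·P(T5)
      = 0.15·0.304 + 0.04·0.067 + 0.21·0.091 + 0.13·0.195 + 0.11·0.343
      = 0.0456 + 0.00268 + 0.01911 + 0.02535 + 0.03773 = 0.13047

P(D) ≈ 0.1305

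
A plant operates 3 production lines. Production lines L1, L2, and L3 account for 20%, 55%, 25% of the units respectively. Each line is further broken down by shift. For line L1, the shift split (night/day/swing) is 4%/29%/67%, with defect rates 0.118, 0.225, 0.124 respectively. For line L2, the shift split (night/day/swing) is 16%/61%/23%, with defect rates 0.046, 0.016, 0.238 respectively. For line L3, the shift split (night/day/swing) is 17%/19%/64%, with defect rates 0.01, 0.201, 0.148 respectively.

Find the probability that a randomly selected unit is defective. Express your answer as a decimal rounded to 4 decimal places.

P(D|L1) = 0.04·0.118 + 0.29·0.225 + 0.67·0.124 = 0.00472 + 0.06525 + 0.08308 = 0.15305
P(D|L2) = 0.16·0.046 + 0.61·0.016 + 0.23·0.238 = 0.00736 + 0.00976 + 0.05474 = 0.07186
P(D|L3) = 0.17·0.01 + 0.19·0.201 + 0.64·0.148 = 0.0017 + 0.03819 + 0.09472 = 0.13461
By total probability over the outer partition,
P(D) = 0.2·0.15305 + 0.55·0.07186 + 0.25·0.13461
      = 0.03061 + 0.039523 + 0.0336525 = 0.1037855

0.1038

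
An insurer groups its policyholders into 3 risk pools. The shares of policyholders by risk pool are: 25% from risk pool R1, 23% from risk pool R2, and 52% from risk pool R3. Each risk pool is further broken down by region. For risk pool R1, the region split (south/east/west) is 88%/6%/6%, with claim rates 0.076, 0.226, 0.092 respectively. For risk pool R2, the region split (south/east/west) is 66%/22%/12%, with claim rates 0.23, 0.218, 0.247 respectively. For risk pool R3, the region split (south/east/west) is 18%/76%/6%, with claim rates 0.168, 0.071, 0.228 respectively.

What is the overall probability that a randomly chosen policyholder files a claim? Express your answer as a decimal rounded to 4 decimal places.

P(C) ≈ 0.1251

P(C|R1) = 0.88·0.076 + 0.06·0.226 + 0.06·0.092 = 0.06688 + 0.01356 + 0.00552 = 0.08596
P(C|R2) = 0.66·0.23 + 0.22·0.218 + 0.12·0.247 = 0.1518 + 0.04796 + 0.02964 = 0.2294
P(C|R3) = 0.18·0.168 + 0.76·0.071 + 0.06·0.228 = 0.03024 + 0.05396 + 0.01368 = 0.09788
Then overall,
P(C) = 0.25·0.08596 + 0.23·0.2294 + 0.52·0.09788
      = 0.02149 + 0.052762 + 0.0508976 = 0.1251496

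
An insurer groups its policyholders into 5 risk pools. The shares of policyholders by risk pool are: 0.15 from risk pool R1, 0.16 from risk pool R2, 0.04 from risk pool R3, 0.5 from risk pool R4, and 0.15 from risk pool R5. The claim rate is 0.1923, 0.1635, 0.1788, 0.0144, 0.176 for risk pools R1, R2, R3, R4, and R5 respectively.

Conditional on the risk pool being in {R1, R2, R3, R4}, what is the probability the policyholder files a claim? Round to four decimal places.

Let S = {R1, R2, R3, R4}.
P(S) = 0.15 + 0.16 + 0.04 + 0.5 = 0.85.
P(C ∩ S) = 0.1923·0.15 + 0.1635·0.16 + 0.1788·0.04 + 0.0144·0.5 = 0.028845 + 0.02616 + 0.007152 + 0.0072 = 0.069357.
P(C | S) = 0.069357 / 0.85 = 0.081596…

P(C|S) ≈ 0.0816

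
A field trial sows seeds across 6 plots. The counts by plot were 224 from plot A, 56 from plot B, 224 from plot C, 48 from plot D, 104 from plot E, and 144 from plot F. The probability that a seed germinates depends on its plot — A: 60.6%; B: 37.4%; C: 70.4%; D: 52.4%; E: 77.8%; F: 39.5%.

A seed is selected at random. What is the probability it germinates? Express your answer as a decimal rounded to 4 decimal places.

0.5967

Total: 224 + 56 + 224 + 48 + 104 + 144 = 800.
P(A) = 224/800 = 0.28. P(B) = 56/800 = 0.07. P(C) = 224/800 = 0.28. P(D) = 48/800 = 0.06. P(E) = 104/800 = 0.13. P(F) = 144/800 = 0.18.
P(G) = P(G|A)·P(A) + P(G|B)·P(B) + P(G|C)·P(C) + P(G|D)·P(D) + P(G|E)·P(E) + P(G|F)·P(F)
      = 0.606·0.28 + 0.374·0.07 + 0.704·0.28 + 0.524·0.06 + 0.778·0.13 + 0.395·0.18
      = 0.16968 + 0.02618 + 0.19712 + 0.03144 + 0.10114 + 0.0711 = 0.59666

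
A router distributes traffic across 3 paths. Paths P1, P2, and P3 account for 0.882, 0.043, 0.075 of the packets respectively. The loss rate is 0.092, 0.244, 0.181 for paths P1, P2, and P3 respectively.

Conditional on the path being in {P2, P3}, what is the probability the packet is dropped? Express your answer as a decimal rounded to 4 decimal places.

P(L|S) ≈ 0.2040

Let S = {P2, P3}.
P(S) = 0.043 + 0.075 = 0.118.
P(L ∩ S) = 0.244·0.043 + 0.181·0.075 = 0.010492 + 0.013575 = 0.024067.
P(L | S) = 0.024067 / 0.118 = 0.203958…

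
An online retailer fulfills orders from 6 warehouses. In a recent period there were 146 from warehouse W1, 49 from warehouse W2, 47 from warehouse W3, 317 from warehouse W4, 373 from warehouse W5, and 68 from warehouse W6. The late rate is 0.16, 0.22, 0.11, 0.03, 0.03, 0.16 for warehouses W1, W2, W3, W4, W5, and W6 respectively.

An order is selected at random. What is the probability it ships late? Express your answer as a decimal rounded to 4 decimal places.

0.0709

Total: 146 + 49 + 47 + 317 + 373 + 68 = 1000.
P(W1) = 146/1000 = 0.146. P(W2) = 49/1000 = 0.049. P(W3) = 47/1000 = 0.047. P(W4) = 317/1000 = 0.317. P(W5) = 373/1000 = 0.373. P(W6) = 68/1000 = 0.068.
P(L) = P(L|W1)·P(W1) + P(L|W2)·P(W2) + P(L|W3)·P(W3) + P(L|W4)·P(W4) + P(L|W5)·P(W5) + P(L|W6)·P(W6)
      = 0.16·0.146 + 0.22·0.049 + 0.11·0.047 + 0.03·0.317 + 0.03·0.373 + 0.16·0.068
      = 0.02336 + 0.01078 + 0.00517 + 0.00951 + 0.01119 + 0.01088 = 0.07089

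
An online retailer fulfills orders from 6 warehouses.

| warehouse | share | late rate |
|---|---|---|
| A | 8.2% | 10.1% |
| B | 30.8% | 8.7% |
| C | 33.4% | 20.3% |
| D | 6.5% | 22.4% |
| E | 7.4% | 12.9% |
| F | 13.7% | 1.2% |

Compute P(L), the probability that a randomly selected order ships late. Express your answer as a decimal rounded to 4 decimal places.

0.1286

By the law of total probability,
P(L) = P(L|A)·P(A) + P(L|B)·P(B) + P(L|C)·P(C) + P(L|D)·P(D) + P(L|E)·P(E) + P(L|F)·P(F)
      = 0.101·0.082 + 0.087·0.308 + 0.203·0.334 + 0.224·0.065 + 0.129·0.074 + 0.012·0.137
      = 0.008282 + 0.026796 + 0.067802 + 0.01456 + 0.009546 + 0.001644 = 0.12863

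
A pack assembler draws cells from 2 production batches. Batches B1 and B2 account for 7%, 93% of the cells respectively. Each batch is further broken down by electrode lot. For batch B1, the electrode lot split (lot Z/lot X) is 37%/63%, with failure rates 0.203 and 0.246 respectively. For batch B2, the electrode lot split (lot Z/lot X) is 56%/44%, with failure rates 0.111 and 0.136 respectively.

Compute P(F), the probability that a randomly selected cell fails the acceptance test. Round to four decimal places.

0.1296

P(F|B1) = 0.37·0.203 + 0.63·0.246 = 0.07511 + 0.15498 = 0.23009
P(F|B2) = 0.56·0.111 + 0.44·0.136 = 0.06216 + 0.05984 = 0.122
Then overall,
P(F) = 0.07·0.23009 + 0.93·0.122
      = 0.0161063 + 0.11346 = 0.1295663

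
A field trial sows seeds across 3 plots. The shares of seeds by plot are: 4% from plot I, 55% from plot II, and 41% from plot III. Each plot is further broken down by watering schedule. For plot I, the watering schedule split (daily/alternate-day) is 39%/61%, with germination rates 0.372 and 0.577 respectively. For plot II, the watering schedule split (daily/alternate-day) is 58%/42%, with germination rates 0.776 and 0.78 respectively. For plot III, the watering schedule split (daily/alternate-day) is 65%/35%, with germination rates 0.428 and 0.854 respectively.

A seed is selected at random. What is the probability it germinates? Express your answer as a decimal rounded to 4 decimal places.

P(G|I) = 0.39·0.372 + 0.61·0.577 = 0.14508 + 0.35197 = 0.49705
P(G|II) = 0.58·0.776 + 0.42·0.78 = 0.45008 + 0.3276 = 0.77768
P(G|III) = 0.65·0.428 + 0.35·0.854 = 0.2782 + 0.2989 = 0.5771
By total probability over the outer partition,
P(G) = 0.04·0.49705 + 0.55·0.77768 + 0.41·0.5771
      = 0.019882 + 0.427724 + 0.236611 = 0.684217

P(G) ≈ 0.6842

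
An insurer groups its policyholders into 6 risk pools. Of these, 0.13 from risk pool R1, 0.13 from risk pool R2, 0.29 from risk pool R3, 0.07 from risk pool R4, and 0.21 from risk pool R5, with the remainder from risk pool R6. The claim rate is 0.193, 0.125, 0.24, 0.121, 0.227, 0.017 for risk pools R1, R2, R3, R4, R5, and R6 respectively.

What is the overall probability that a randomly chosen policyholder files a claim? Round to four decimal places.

P(R6) = 1 − (0.13 + 0.13 + 0.29 + 0.07 + 0.21) = 0.17.
Summing over the partition,
P(C) = P(C|R1)·P(R1) + P(C|R2)·P(R2) + P(C|R3)·P(R3) + P(C|R4)·P(R4) + P(C|R5)·P(R5) + P(C|R6)·P(R6)
      = 0.193·0.13 + 0.125·0.13 + 0.24·0.29 + 0.121·0.07 + 0.227·0.21 + 0.017·0.17
      = 0.02509 + 0.01625 + 0.0696 + 0.00847 + 0.04767 + 0.00289 = 0.16997

0.1700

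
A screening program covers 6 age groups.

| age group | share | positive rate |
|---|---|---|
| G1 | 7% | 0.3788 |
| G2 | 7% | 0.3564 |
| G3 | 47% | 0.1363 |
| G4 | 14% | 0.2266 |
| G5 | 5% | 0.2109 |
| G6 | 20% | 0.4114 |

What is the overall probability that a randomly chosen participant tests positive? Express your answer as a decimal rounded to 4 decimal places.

0.2401

P(T) = P(T|G1)·P(G1) + P(T|G2)·P(G2) + P(T|G3)·P(G3) + P(T|G4)·P(G4) + P(T|G5)·P(G5) + P(T|G6)·P(G6)
      = 0.3788·0.07 + 0.3564·0.07 + 0.1363·0.47 + 0.2266·0.14 + 0.2109·0.05 + 0.4114·0.2
      = 0.026516 + 0.024948 + 0.064061 + 0.031724 + 0.010545 + 0.08228 = 0.240074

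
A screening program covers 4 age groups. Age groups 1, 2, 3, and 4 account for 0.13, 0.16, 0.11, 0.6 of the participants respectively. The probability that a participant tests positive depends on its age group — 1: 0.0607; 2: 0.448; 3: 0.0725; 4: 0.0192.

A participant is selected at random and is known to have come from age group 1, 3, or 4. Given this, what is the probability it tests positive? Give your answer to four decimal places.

Let S = {1, 3, 4}.
P(S) = 0.13 + 0.11 + 0.6 = 0.84.
P(T ∩ S) = 0.0607·0.13 + 0.0725·0.11 + 0.0192·0.6 = 0.007891 + 0.007975 + 0.01152 = 0.027386.
P(T | S) = 0.027386 / 0.84 = 0.032602…

P(T|S) ≈ 0.0326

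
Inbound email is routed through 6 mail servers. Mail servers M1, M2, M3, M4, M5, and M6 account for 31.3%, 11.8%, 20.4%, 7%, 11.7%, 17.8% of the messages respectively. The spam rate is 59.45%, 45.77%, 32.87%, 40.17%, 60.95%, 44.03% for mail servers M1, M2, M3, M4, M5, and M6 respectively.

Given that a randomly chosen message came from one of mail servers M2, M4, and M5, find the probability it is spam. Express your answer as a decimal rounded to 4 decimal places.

Let J = {M2, M4, M5}.
P(J) = 0.118 + 0.07 + 0.117 = 0.305.
P(S ∩ J) = 0.4577·0.118 + 0.4017·0.07 + 0.6095·0.117 = 0.0540086 + 0.028119 + 0.0713115 = 0.1534391.
P(S | J) = 0.1534391 / 0.305 = 0.503079…

P(S|J) ≈ 0.5031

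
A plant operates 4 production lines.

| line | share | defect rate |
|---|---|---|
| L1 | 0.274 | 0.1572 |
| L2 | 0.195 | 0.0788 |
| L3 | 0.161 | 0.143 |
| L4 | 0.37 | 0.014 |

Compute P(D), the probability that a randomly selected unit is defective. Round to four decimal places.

0.0866

Using total probability over the partition,
P(D) = P(D|L1)·P(L1) + P(D|L2)·P(L2) + P(D|L3)·P(L3) + P(D|L4)·P(L4)
      = 0.1572·0.274 + 0.0788·0.195 + 0.143·0.161 + 0.014·0.37
      = 0.0430728 + 0.015366 + 0.023023 + 0.00518 = 0.0866418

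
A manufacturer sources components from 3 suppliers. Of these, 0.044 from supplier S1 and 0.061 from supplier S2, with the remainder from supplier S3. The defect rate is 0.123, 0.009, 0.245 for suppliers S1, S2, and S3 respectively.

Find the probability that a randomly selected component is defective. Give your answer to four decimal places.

P(D) ≈ 0.2252

P(S3) = 1 − (0.044 + 0.061) = 0.895.
P(D) = P(D|S1)·P(S1) + P(D|S2)·P(S2) + P(D|S3)·P(S3)
      = 0.123·0.044 + 0.009·0.061 + 0.245·0.895
      = 0.005412 + 0.000549 + 0.219275 = 0.225236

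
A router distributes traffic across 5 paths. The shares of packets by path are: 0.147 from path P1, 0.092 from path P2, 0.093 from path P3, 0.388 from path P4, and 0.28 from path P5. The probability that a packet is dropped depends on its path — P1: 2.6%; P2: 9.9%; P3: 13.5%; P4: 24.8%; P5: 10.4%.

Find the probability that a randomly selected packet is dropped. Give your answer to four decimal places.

P(L) = P(L|P1)·P(P1) + P(L|P2)·P(P2) + P(L|P3)·P(P3) + P(L|P4)·P(P4) + P(L|P5)·P(P5)
      = 0.026·0.147 + 0.099·0.092 + 0.135·0.093 + 0.248·0.388 + 0.104·0.28
      = 0.003822 + 0.009108 + 0.012555 + 0.096224 + 0.02912 = 0.150829

0.1508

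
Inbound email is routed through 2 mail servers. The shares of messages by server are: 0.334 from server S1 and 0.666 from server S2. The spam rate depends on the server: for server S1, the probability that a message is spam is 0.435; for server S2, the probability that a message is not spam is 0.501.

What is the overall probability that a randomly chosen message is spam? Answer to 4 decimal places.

P(S|S2) = 1 − 0.501 = 0.499.
P(S) = P(S|S1)·P(S1) + P(S|S2)·P(S2)
      = 0.435·0.334 + 0.499·0.666
      = 0.14529 + 0.332334 = 0.477624

0.4776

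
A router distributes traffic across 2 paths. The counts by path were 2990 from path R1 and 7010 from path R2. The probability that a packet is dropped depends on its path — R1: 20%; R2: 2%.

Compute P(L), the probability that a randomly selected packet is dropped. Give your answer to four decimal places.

P(L) ≈ 0.0738

Total: 2990 + 7010 = 10000.
P(R1) = 2990/10000 = 0.299. P(R2) = 7010/10000 = 0.701.
P(L) = P(L|R1)·P(R1) + P(L|R2)·P(R2)
      = 0.2·0.299 + 0.02·0.701
      = 0.0598 + 0.01402 = 0.07382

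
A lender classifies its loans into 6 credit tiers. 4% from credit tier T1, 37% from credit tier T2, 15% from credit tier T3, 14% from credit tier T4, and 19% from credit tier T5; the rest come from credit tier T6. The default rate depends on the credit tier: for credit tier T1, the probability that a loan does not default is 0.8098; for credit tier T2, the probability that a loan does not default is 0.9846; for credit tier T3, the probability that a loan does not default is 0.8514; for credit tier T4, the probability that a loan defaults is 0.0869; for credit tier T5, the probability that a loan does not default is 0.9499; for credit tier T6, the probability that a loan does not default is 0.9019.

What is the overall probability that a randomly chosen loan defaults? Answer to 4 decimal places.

P(T6) = 1 − (0.04 + 0.37 + 0.15 + 0.14 + 0.19) = 0.11.
P(D|T1) = 1 − 0.8098 = 0.1902.
P(D|T2) = 1 − 0.9846 = 0.0154.
P(D|T3) = 1 − 0.8514 = 0.1486.
P(D|T5) = 1 − 0.9499 = 0.0501.
P(D|T6) = 1 − 0.9019 = 0.0981.
P(D) = P(D|T1)·P(T1) + P(D|T2)·P(T2) + P(D|T3)·P(T3) + P(D|T4)·P(T4) + P(D|T5)·P(T5) + P(D|T6)·P(T6)
      = 0.1902·0.04 + 0.0154·0.37 + 0.1486·0.15 + 0.0869·0.14 + 0.0501·0.19 + 0.0981·0.11
      = 0.007608 + 0.005698 + 0.02229 + 0.012166 + 0.009519 + 0.010791 = 0.068072

0.0681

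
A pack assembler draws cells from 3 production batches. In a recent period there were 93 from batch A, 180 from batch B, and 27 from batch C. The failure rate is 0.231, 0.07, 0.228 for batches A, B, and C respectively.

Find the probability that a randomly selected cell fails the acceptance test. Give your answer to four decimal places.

Total: 93 + 180 + 27 = 300.
P(A) = 93/300 = 0.31. P(B) = 180/300 = 0.6. P(C) = 27/300 = 0.09.
Using total probability over the partition,
P(F) = P(F|A)·P(A) + P(F|B)·P(B) + P(F|C)·P(C)
      = 0.231·0.31 + 0.07·0.6 + 0.228·0.09
      = 0.07161 + 0.042 + 0.02052 = 0.13413

0.1341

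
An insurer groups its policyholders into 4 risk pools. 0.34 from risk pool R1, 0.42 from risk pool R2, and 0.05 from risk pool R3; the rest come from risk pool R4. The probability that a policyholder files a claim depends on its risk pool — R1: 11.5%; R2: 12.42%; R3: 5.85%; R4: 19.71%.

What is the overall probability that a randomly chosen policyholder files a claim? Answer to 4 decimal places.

P(R4) = 1 − (0.34 + 0.42 + 0.05) = 0.19.
Summing over the partition,
P(C) = P(C|R1)·P(R1) + P(C|R2)·P(R2) + P(C|R3)·P(R3) + P(C|R4)·P(R4)
      = 0.115·0.34 + 0.1242·0.42 + 0.0585·0.05 + 0.1971·0.19
      = 0.0391 + 0.052164 + 0.002925 + 0.037449 = 0.131638

0.1316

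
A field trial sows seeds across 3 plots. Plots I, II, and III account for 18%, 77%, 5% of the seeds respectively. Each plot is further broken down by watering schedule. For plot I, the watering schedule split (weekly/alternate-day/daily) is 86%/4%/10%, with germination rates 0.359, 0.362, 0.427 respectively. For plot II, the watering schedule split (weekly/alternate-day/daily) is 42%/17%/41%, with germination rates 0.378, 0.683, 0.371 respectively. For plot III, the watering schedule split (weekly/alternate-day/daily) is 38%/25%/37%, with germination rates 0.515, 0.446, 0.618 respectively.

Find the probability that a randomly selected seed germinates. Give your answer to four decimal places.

P(G) ≈ 0.4214

P(G|I) = 0.86·0.359 + 0.04·0.362 + 0.1·0.427 = 0.30874 + 0.01448 + 0.0427 = 0.36592
P(G|II) = 0.42·0.378 + 0.17·0.683 + 0.41·0.371 = 0.15876 + 0.11611 + 0.15211 = 0.42698
P(G|III) = 0.38·0.515 + 0.25·0.446 + 0.37·0.618 = 0.1957 + 0.1115 + 0.22866 = 0.53586
Then overall,
P(G) = 0.18·0.36592 + 0.77·0.42698 + 0.05·0.53586
      = 0.0658656 + 0.3287746 + 0.026793 = 0.4214332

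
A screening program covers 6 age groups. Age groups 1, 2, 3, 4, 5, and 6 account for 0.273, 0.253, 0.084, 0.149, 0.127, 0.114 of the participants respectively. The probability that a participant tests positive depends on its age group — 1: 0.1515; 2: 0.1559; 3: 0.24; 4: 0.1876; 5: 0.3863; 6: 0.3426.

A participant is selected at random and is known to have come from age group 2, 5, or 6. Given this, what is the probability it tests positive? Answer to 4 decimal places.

0.2582

Let S = {2, 5, 6}.
P(S) = 0.253 + 0.127 + 0.114 = 0.494.
P(T ∩ S) = 0.1559·0.253 + 0.3863·0.127 + 0.3426·0.114 = 0.0394427 + 0.0490601 + 0.0390564 = 0.1275592.
P(T | S) = 0.1275592 / 0.494 = 0.258217…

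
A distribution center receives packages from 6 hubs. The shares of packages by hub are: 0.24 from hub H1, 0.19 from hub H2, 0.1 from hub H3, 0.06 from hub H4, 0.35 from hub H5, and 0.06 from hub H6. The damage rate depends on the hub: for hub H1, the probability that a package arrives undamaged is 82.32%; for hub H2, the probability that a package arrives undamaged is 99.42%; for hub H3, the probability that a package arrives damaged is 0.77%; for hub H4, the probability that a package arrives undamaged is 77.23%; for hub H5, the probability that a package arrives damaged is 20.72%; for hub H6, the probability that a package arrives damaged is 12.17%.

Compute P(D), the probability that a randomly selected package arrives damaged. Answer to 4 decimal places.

P(D|H1) = 1 − 0.8232 = 0.1768.
P(D|H2) = 1 − 0.9942 = 0.0058.
P(D|H4) = 1 − 0.7723 = 0.2277.
Summing over the partition,
P(D) = P(D|H1)·P(H1) + P(D|H2)·P(H2) + P(D|H3)·P(H3) + P(D|H4)·P(H4) + P(D|H5)·P(H5) + P(D|H6)·P(H6)
      = 0.1768·0.24 + 0.0058·0.19 + 0.0077·0.1 + 0.2277·0.06 + 0.2072·0.35 + 0.1217·0.06
      = 0.042432 + 0.001102 + 0.00077 + 0.013662 + 0.07252 + 0.007302 = 0.137788

0.1378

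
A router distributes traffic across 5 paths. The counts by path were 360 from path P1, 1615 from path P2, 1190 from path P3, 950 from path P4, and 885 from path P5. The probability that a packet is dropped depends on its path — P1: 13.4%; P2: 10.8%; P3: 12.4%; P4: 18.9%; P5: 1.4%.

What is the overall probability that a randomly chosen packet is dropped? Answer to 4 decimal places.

0.1124

Total: 360 + 1615 + 1190 + 950 + 885 = 5000.
P(P1) = 360/5000 = 0.072. P(P2) = 1615/5000 = 0.323. P(P3) = 1190/5000 = 0.238. P(P4) = 950/5000 = 0.19. P(P5) = 885/5000 = 0.177.
P(L) = P(L|P1)·P(P1) + P(L|P2)·P(P2) + P(L|P3)·P(P3) + P(L|P4)·P(P4) + P(L|P5)·P(P5)
      = 0.134·0.072 + 0.108·0.323 + 0.124·0.238 + 0.189·0.19 + 0.014·0.177
      = 0.009648 + 0.034884 + 0.029512 + 0.03591 + 0.002478 = 0.112432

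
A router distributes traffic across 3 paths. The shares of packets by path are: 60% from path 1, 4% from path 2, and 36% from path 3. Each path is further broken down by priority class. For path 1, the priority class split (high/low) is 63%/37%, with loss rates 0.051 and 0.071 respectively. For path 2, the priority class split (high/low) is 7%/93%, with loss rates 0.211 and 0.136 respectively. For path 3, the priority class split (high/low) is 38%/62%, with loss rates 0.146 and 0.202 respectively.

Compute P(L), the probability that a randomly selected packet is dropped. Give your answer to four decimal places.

P(L|1) = 0.63·0.051 + 0.37·0.071 = 0.03213 + 0.02627 = 0.0584
P(L|2) = 0.07·0.211 + 0.93·0.136 = 0.01477 + 0.12648 = 0.14125
P(L|3) = 0.38·0.146 + 0.62·0.202 = 0.05548 + 0.12524 = 0.18072
Then overall,
P(L) = 0.6·0.0584 + 0.04·0.14125 + 0.36·0.18072
      = 0.03504 + 0.00565 + 0.0650592 = 0.1057492

P(L) ≈ 0.1057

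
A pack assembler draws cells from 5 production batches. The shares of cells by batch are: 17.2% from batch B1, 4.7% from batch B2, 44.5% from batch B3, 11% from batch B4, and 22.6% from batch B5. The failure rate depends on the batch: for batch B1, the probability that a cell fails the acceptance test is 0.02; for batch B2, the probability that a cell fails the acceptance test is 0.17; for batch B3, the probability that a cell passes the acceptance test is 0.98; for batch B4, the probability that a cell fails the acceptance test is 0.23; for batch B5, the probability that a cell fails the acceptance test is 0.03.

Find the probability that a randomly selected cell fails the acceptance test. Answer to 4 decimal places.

P(F) ≈ 0.0524

P(F|B3) = 1 − 0.98 = 0.02.
Using total probability over the partition,
P(F) = P(F|B1)·P(B1) + P(F|B2)·P(B2) + P(F|B3)·P(B3) + P(F|B4)·P(B4) + P(F|B5)·P(B5)
      = 0.02·0.172 + 0.17·0.047 + 0.02·0.445 + 0.23·0.11 + 0.03·0.226
      = 0.00344 + 0.00799 + 0.0089 + 0.0253 + 0.00678 = 0.05241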